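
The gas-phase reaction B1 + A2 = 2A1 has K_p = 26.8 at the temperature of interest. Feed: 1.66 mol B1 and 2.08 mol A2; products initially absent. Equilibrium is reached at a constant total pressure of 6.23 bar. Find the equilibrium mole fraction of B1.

Take 1.66 mol B1 as basis and let X be its fractional conversion, so ξ = 1.66X.
Mole table: n_B1 = 1.66 − 1.66X; n_A2 = 2.08 − 1.66X; n_A1 = 3.32X.
n_T stays at 3.74 (no change in mole number).
y_i = n_i/n_T, p_i = y_i·P. K_p = p_A1^2 / (p_B1 p_A2).
This yields a degree-2 equation in X; solving on (0,1), X = 0.795.
Then n_B1 = 0.341, n_T = 3.74, so y_B1 = 0.091.

y_B1 = 0.091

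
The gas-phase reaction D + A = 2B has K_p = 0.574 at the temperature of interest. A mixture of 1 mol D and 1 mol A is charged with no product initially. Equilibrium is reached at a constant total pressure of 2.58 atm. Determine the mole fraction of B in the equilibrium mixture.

y_B = 0.275

Take 1 mol D as basis and let X be its fractional conversion, so ξ = X.
Mole table: n_D = 1 − X; n_A = 1 − X; n_B = 2X.
Since Δν = 0, n_T = 2 throughout.
y_i = n_i/n_T, p_i = y_i·P. K_p = p_B^2 / (p_D p_A).
Equating to 0.574 and solving on 0 < X < 1: X = 0.275.
Then n_B = 0.549, n_T = 2, so y_B = 0.275.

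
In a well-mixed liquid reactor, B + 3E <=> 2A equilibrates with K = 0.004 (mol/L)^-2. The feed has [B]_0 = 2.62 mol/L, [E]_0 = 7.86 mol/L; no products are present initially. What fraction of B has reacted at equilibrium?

X = 0.245

Let X = conversion of B; extent ξ = 2.62·X mol/L.
Concentrations: [B] = 2.62 − 2.62X; [E] = 7.86 − 7.86X; [A] = 5.24X.
K = [A]^2 / ([B] [E]^3).
Solving K = 0.004 for X ∈ (0,1): X = 0.245.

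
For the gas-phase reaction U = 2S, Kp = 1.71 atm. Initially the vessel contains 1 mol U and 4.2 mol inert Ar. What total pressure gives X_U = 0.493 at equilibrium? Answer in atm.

P = 5.08 atm

Basis: 1 mol U initially; let X = conversion of U. Extent ξ = X.
At extent ξ: n_U = 1 − X; n_S = 2X; n_I = 4.2 (inert).
n_T = Σnᵢ = 5.2 + X.
Kp = p_S^2 / (p_U) with p_i = (n_i/n_T)·P.
At X = 0.493: the mole-fraction product g(X) = Π y_i^ν_i = 0.3368. Since Kp = g(X)·P^{1}, P = (Kp/g)^(1/1) = (1.71/0.3368)^(1/1) = 5.08 atm.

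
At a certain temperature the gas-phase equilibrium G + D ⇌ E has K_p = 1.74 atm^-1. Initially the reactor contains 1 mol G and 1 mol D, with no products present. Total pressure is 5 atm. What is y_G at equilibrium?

Take 1 mol G as basis and let X be its fractional conversion, so ξ = X.
Mole table: n_G = 1 − X; n_D = 1 − X; n_E = X.
Summing: n_T = 2 − X.
Mole fractions y_i = n_i/n_T; K_p = p_E / (p_G p_D) with p_i = y_i·P.
Setting this equal to 1.74 atm^-1 and taking the physical root (0 < X < 1) gives X = 0.679.
Then n_G = 0.321, n_T = 1.32, so y_G = 0.243.

y_G = 0.243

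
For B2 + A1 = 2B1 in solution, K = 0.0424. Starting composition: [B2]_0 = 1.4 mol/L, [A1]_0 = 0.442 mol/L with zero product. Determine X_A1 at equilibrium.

X = 0.163

Let X = conversion of A1; extent ξ = 0.442·X mol/L.
Concentrations: [B2] = 1.4 − 0.442X; [A1] = 0.442 − 0.442X; [B1] = 0.884X.
K = [B1]^2 / ([B2] [A1]).
Setting equal to 0.0424 and solving for X on (0,1) gives X = 0.163.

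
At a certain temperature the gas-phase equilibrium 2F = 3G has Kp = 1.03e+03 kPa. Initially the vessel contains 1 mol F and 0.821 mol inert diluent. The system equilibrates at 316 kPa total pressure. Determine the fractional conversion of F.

X = 0.642

Basis: 1 mol F initially; let X = conversion of F. Extent ξ = 0.5X.
Species balance: n_F = 1 − X; n_G = 1.5X; n_I = 0.821 (inert).
Total moles n_T = 1.82 + 0.5X.
Mole fractions y_i = n_i/n_T; Kp = p_G^3 / (p_F^2) with p_i = y_i·P.
Substituting and setting equal to 1.03e+03 kPa gives a polynomial in X; the root in (0,1) is X = 0.642.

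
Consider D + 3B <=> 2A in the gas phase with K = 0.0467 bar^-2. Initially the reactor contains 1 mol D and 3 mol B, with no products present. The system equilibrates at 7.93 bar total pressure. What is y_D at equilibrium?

Let X = conversion of D (basis 1 mol D); extent of reaction ξ = X.
At extent ξ: n_D = 1 − X; n_B = 3 − 3X; n_A = 2X.
Summing: n_T = 4 − 2X.
With p_i = (n_i/n_T)P, K = p_A^2 / (p_D p_B^3).
This yields a degree-4 equation in X; solving on (0,1), X = 0.443.
Then n_D = 0.557, n_T = 3.11, so y_D = 0.179.

y_D = 0.179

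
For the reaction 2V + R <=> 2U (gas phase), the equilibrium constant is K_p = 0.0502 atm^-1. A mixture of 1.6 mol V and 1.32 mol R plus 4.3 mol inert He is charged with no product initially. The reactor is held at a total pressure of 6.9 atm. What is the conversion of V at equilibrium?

Let X = conversion of V (basis 1.6 mol V); extent of reaction ξ = 0.8X.
At extent ξ: n_V = 1.6 − 1.6X; n_R = 1.32 − 0.8X; n_U = 1.6X; n_I = 4.3 (inert).
n_T = Σnᵢ = 7.22 − 0.8X.
Mole fractions y_i = n_i/n_T; K_p = p_U^2 / (p_V^2 p_R) with p_i = y_i·P.
This yields a degree-3 equation in X; solving on (0,1), X = 0.193.

X = 0.193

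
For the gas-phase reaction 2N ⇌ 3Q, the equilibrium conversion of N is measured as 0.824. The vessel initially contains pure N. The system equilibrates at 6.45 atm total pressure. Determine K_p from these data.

Take 1 mol N as basis and let X be its fractional conversion, so ξ = 0.5X.
Moles: n_N = 1 − X; n_Q = 1.5X.
Total moles n_T = 1 + 0.5X.
At X = 0.824: n_N = 0.176, n_Q = 1.24, n_T = 1.41.
p_i = (n_i/n_T)·P. K_p = p_Q^3 / (p_N^2) = 278 atm.

K_p = 278 atm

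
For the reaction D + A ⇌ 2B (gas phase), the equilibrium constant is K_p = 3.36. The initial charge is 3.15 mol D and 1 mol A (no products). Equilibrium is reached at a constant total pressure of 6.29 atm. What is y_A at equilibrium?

y_A = 0.064

Take 1 mol A as basis and let X be its fractional conversion, so ξ = X.
At extent ξ: n_D = 3.15 − X; n_A = 1 − X; n_B = 2X.
Total moles n_T = 4.15 (Δν = 0, constant).
y_i = n_i/n_T, p_i = y_i·P. K_p = p_B^2 / (p_D p_A).
Equating to 3.36 and solving on 0 < X < 1: X = 0.734.
Then n_A = 0.266, n_T = 4.15, so y_A = 0.064.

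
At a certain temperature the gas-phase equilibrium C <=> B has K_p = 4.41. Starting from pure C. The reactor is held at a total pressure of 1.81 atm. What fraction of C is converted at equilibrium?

Basis: 1 mol C initially; let X = conversion of C. Extent ξ = X.
Moles: n_C = 1 − X; n_B = X.
Since Δν = 0, n_T = 1 throughout.
Mole fractions y_i = n_i/n_T; K_p = p_B / (p_C) with p_i = y_i·P.
Setting this equal to 4.41 and taking the physical root (0 < X < 1) gives X = 0.815.

X = 0.815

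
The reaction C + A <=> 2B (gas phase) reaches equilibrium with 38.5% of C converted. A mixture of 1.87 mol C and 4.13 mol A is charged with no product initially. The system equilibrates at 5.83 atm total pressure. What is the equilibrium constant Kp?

Kp = 0.529

Take 1.87 mol C as basis and let X be its fractional conversion, so ξ = 1.87X.
Moles: n_C = 1.87 − 1.87X; n_A = 4.13 − 1.87X; n_B = 3.74X.
n_T stays at 6 (no change in mole number).
At X = 0.385: n_C = 1.15, n_A = 3.41, n_B = 1.44, n_T = 6.
p_i = (n_i/n_T)·P. Kp = p_B^2 / (p_C p_A) = 0.529.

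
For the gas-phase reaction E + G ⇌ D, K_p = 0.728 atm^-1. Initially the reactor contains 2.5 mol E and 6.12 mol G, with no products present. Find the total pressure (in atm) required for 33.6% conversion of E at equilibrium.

Basis: 2.5 mol E initially; let X = conversion of E. Extent ξ = 2.5X.
Species balance: n_E = 2.5 − 2.5X; n_G = 6.12 − 2.5X; n_D = 2.5X.
Summing: n_T = 8.62 − 2.5X.
K_p = p_D / (p_E p_G) with p_i = (n_i/n_T)·P.
At X = 0.336: the mole-fraction product g(X) = Π y_i^ν_i = 0.7456. Since K_p = g(X)·P^{-1}, P = (g/K_p)^(1/1) = (0.7456/0.728)^(1/1) = 1.02 atm.

P = 1.02 atm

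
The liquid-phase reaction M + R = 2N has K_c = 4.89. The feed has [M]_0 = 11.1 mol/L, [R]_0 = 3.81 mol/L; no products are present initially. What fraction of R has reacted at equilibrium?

X = 0.772

Let X = conversion of R; extent ξ = 3.81·X mol/L.
Concentrations: [M] = 11.1 − 3.81X; [R] = 3.81 − 3.81X; [N] = 7.62X.
K_c = [N]^2 / ([M] [R]).
Solving K_c = 4.89 for X ∈ (0,1): X = 0.772.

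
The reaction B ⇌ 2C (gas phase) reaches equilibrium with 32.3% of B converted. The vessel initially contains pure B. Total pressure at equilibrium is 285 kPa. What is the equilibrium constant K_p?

K_p = 133 kPa

Take 1 mol B as basis and let X be its fractional conversion, so ξ = X.
At extent ξ: n_B = 1 − X; n_C = 2X.
Total moles n_T = 1 + X.
At X = 0.323: n_B = 0.677, n_C = 0.646, n_T = 1.32.
p_i = (n_i/n_T)·P. K_p = p_C^2 / (p_B) = 133 kPa.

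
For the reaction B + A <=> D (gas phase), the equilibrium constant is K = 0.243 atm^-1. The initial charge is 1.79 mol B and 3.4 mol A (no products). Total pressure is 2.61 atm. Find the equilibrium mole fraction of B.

y_B = 0.274

Take 1.79 mol B as basis and let X be its fractional conversion, so ξ = 1.79X.
Moles: n_B = 1.79 − 1.79X; n_A = 3.4 − 1.79X; n_D = 1.79X.
Total moles n_T = 5.19 − 1.79X.
y_i = n_i/n_T, p_i = y_i·P. K = p_D / (p_B p_A).
Setting this equal to 0.243 atm^-1 and taking the physical root (0 < X < 1) gives X = 0.282.
Then n_B = 1.29, n_T = 4.69, so y_B = 0.274.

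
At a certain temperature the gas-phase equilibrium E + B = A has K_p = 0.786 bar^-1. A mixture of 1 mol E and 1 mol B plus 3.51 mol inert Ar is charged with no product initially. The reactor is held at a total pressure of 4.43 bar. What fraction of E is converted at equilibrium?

Basis: 1 mol E initially; let X = conversion of E. Extent ξ = X.
At extent ξ: n_E = 1 − X; n_B = 1 − X; n_A = X; n_I = 3.51 (inert).
Total moles n_T = 5.51 − X.
y_i = n_i/n_T, p_i = y_i·P. K_p = p_A / (p_E p_B).
Setting this equal to 0.786 bar^-1 and taking the physical root (0 < X < 1) gives X = 0.315.

X = 0.315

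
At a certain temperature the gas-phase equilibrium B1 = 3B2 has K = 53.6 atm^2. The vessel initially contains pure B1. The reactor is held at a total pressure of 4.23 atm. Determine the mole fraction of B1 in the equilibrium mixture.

y_B1 = 0.182

Let X = conversion of B1 (basis 1 mol B1); extent of reaction ξ = X.
Moles: n_B1 = 1 − X; n_B2 = 3X.
Total moles n_T = 1 + 2X.
Mole fractions y_i = n_i/n_T; K = p_B2^3 / (p_B1) with p_i = y_i·P.
This yields a degree-3 equation in X; solving on (0,1), X = 0.599.
Then n_B1 = 0.401, n_T = 2.2, so y_B1 = 0.182.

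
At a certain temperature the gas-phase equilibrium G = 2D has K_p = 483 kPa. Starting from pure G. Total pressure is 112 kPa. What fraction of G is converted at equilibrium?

Basis: 1 mol G initially; let X = conversion of G. Extent ξ = X.
Moles: n_G = 1 − X; n_D = 2X.
Summing: n_T = 1 + X.
y_i = n_i/n_T, p_i = y_i·P. K_p = p_D^2 / (p_G).
This yields a degree-2 equation in X; solving on (0,1), X = 0.720.

X = 0.720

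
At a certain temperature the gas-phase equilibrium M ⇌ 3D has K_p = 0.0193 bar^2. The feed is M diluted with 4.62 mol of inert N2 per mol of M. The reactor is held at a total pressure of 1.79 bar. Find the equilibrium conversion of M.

X = 0.187

Basis: 1 mol M initially; let X = conversion of M. Extent ξ = X.
At extent ξ: n_M = 1 − X; n_D = 3X; n_I = 4.62 (inert).
n_T = Σnᵢ = 5.62 + 2X.
y_i = n_i/n_T, p_i = y_i·P. K_p = p_D^3 / (p_M).
Equating to 0.0193 bar^2 and solving on 0 < X < 1: X = 0.187.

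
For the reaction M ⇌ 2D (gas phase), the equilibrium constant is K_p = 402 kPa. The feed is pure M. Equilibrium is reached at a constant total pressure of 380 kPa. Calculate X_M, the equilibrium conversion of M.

Let X = conversion of M (basis 1 mol M); extent of reaction ξ = X.
Moles: n_M = 1 − X; n_D = 2X.
Summing: n_T = 1 + X.
Mole fractions y_i = n_i/n_T; K_p = p_D^2 / (p_M) with p_i = y_i·P.
Equating to 402 kPa and solving on 0 < X < 1: X = 0.457.

X = 0.457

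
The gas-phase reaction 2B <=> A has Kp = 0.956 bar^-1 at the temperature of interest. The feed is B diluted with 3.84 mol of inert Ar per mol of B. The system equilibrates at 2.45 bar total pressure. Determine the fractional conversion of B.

Let X = conversion of B (basis 1 mol B); extent of reaction ξ = 0.5X.
At extent ξ: n_B = 1 − X; n_A = 0.5X; n_I = 3.84 (inert).
Total moles n_T = 4.84 − 0.5X.
Mole fractions y_i = n_i/n_T; Kp = p_A / (p_B^2) with p_i = y_i·P.
Setting this equal to 0.956 bar^-1 and taking the physical root (0 < X < 1) gives X = 0.383.

X = 0.383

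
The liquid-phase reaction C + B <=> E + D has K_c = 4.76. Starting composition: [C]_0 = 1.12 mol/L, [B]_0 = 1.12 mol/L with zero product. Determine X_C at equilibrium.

Let X = conversion of C; extent ξ = 1.12·X mol/L.
Concentrations: [C] = 1.12 − 1.12X; [B] = 1.12 − 1.12X; [E] = 1.12X; [D] = 1.12X.
K_c = [E] [D] / ([C] [B]).
This equals 4.76 at X = 0.686 (the root in 0 < X < 1).

X = 0.686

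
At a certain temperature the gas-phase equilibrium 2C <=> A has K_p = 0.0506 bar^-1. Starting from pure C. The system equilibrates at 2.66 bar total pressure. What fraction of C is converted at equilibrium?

Let X = conversion of C (basis 1 mol C); extent of reaction ξ = 0.5X.
Species balance: n_C = 1 − X; n_A = 0.5X.
Total moles n_T = 1 − 0.5X.
With p_i = (n_i/n_T)P, K_p = p_A / (p_C^2).
This yields a degree-2 equation in X; solving on (0,1), X = 0.194.

X = 0.194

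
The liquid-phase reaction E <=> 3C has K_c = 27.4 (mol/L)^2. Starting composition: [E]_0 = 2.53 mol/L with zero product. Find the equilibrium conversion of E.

Let X = conversion of E; extent ξ = 2.53·X mol/L.
Concentrations: [E] = 2.53 − 2.53X; [C] = 7.59X.
K_c = [C]^3 / ([E]).
Solving K_c = 27.4 for X ∈ (0,1): X = 0.445.

X = 0.445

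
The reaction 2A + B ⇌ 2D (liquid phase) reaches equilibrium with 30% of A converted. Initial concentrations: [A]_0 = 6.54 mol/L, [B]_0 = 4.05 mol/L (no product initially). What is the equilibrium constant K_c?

Let X = conversion of A.
Concentrations: [A] = 6.54 − 6.54X; [B] = 4.05 − 3.27X; [D] = 6.54X.
At X = 0.3: [A] = 4.58, [B] = 3.07, [D] = 1.96.
K_c = [D]^2 / ([A]^2 [B]) = 0.0598 L/mol.

K_c = 0.0598 L/mol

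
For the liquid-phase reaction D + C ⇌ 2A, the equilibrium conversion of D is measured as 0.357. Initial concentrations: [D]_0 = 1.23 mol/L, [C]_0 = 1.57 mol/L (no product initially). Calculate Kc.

Let X = conversion of D.
Concentrations: [D] = 1.23 − 1.23X; [C] = 1.57 − 1.23X; [A] = 2.46X.
At X = 0.357: [D] = 0.791, [C] = 1.13, [A] = 0.878.
Kc = [A]^2 / ([D] [C]) = 0.862.

Kc = 0.862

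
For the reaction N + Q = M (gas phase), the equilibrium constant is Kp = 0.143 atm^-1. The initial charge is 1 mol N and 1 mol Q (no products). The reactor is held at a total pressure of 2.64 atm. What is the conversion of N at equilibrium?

Let X = conversion of N (basis 1 mol N); extent of reaction ξ = X.
At extent ξ: n_N = 1 − X; n_Q = 1 − X; n_M = X.
Total moles n_T = 2 − X.
With p_i = (n_i/n_T)P, Kp = p_M / (p_N p_Q).
Equating to 0.143 atm^-1 and solving on 0 < X < 1: X = 0.148.

X = 0.148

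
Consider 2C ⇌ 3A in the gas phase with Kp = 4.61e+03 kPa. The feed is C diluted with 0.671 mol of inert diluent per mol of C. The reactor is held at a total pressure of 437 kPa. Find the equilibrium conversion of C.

Take 1 mol C as basis and let X be its fractional conversion, so ξ = 0.5X.
Species balance: n_C = 1 − X; n_A = 1.5X; n_I = 0.671 (inert).
Total moles n_T = 1.67 + 0.5X.
y_i = n_i/n_T, p_i = y_i·P. Kp = p_A^3 / (p_C^2).
Setting this equal to 4.61e+03 kPa and taking the physical root (0 < X < 1) gives X = 0.745.

X = 0.745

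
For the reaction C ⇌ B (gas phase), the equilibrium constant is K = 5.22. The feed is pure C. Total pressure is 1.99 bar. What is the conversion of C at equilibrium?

X = 0.839

Basis: 1 mol C initially; let X = conversion of C. Extent ξ = X.
Mole table: n_C = 1 − X; n_B = X.
n_T stays at 1 (no change in mole number).
With p_i = (n_i/n_T)P, K = p_B / (p_C).
This yields a degree-1 equation in X; solving on (0,1), X = 0.839.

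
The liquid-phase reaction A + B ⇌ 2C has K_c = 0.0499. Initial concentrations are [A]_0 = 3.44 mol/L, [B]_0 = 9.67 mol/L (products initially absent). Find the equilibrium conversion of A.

Let X = conversion of A; extent ξ = 3.44·X mol/L.
Concentrations: [A] = 3.44 − 3.44X; [B] = 9.67 − 3.44X; [C] = 6.88X.
K_c = [C]^2 / ([A] [B]).
This equals 0.0499 at X = 0.166 (the root in 0 < X < 1).

X = 0.166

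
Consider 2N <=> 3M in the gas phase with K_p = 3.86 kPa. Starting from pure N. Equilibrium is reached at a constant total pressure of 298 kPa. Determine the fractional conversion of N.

Take 1 mol N as basis and let X be its fractional conversion, so ξ = 0.5X.
Mole table: n_N = 1 − X; n_M = 1.5X.
Total moles n_T = 1 + 0.5X.
y_i = n_i/n_T, p_i = y_i·P. K_p = p_M^3 / (p_N^2).
Setting this equal to 3.86 kPa and taking the physical root (0 < X < 1) gives X = 0.144.

X = 0.144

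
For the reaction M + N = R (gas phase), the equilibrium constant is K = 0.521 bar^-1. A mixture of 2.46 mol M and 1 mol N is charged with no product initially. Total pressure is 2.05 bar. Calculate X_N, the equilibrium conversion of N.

Take 1 mol N as basis and let X be its fractional conversion, so ξ = X.
At extent ξ: n_M = 2.46 − X; n_N = 1 − X; n_R = X.
Total moles n_T = 3.46 − X.
y_i = n_i/n_T, p_i = y_i·P. K = p_R / (p_M p_N).
Equating to 0.521 bar^-1 and solving on 0 < X < 1: X = 0.418.

X = 0.418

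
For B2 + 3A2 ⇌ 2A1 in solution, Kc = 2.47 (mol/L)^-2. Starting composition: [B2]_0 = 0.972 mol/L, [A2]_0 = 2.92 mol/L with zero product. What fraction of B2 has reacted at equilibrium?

Let X = conversion of B2; extent ξ = 0.972·X mol/L.
Concentrations: [B2] = 0.972 − 0.972X; [A2] = 2.92 − 2.92X; [A1] = 1.94X.
Kc = [A1]^2 / ([B2] [A2]^3).
Setting equal to 2.47 and solving for X on (0,1) gives X = 0.609.

X = 0.609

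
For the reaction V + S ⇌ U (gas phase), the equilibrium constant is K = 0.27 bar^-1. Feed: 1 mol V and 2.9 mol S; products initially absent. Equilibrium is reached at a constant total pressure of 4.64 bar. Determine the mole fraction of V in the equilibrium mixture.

y_V = 0.154

Take 1 mol V as basis and let X be its fractional conversion, so ξ = X.
At extent ξ: n_V = 1 − X; n_S = 2.9 − X; n_U = X.
Total moles n_T = 3.9 − X.
y_i = n_i/n_T, p_i = y_i·P. K = p_U / (p_V p_S).
Substituting and setting equal to 0.27 bar^-1 gives a polynomial in X; the root in (0,1) is X = 0.470.
Then n_V = 0.53, n_T = 3.43, so y_V = 0.154.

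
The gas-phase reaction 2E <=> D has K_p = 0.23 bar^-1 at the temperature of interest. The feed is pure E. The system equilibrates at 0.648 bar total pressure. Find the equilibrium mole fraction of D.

Let X = conversion of E (basis 1 mol E); extent of reaction ξ = 0.5X.
Species balance: n_E = 1 − X; n_D = 0.5X.
n_T = Σnᵢ = 1 − 0.5X.
y_i = n_i/n_T, p_i = y_i·P. K_p = p_D / (p_E^2).
Substituting and setting equal to 0.23 bar^-1 gives a polynomial in X; the root in (0,1) is X = 0.208.
Then n_D = 0.104, n_T = 0.896, so y_D = 0.116.

y_D = 0.116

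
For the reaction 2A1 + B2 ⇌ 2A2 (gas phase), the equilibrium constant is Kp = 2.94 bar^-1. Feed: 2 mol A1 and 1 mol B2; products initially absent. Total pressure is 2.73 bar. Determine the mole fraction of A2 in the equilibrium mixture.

Let X = conversion of A1 (basis 2 mol A1); extent of reaction ξ = X.
Species balance: n_A1 = 2 − 2X; n_B2 = 1 − X; n_A2 = 2X.
Summing: n_T = 3 − X.
With p_i = (n_i/n_T)P, Kp = p_A2^2 / (p_A1^2 p_B2).
Setting this equal to 2.94 bar^-1 and taking the physical root (0 < X < 1) gives X = 0.549.
Then n_A2 = 1.1, n_T = 2.45, so y_A2 = 0.448.

y_A2 = 0.448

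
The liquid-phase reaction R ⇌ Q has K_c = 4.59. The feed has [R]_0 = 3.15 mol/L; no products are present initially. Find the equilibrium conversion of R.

Let X = conversion of R; extent ξ = 3.15·X mol/L.
Concentrations: [R] = 3.15 − 3.15X; [Q] = 3.15X.
K_c = [Q] / ([R]).
This equals 4.59 at X = 0.821 (the root in 0 < X < 1).

X = 0.821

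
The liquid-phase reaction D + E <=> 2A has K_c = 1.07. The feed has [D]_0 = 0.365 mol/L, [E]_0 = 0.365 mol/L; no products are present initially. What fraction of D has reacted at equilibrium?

X = 0.341

Let X = conversion of D; extent ξ = 0.365·X mol/L.
Concentrations: [D] = 0.365 − 0.365X; [E] = 0.365 − 0.365X; [A] = 0.73X.
K_c = [A]^2 / ([D] [E]).
Setting equal to 1.07 and solving for X on (0,1) gives X = 0.341.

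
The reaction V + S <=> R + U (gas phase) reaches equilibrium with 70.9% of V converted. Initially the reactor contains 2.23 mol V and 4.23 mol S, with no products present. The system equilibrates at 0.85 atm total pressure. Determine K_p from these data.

Basis: 2.23 mol V initially; let X = conversion of V. Extent ξ = 2.23X.
Mole table: n_V = 2.23 − 2.23X; n_S = 4.23 − 2.23X; n_R = 2.23X; n_U = 2.23X.
n_T stays at 6.46 (no change in mole number).
At X = 0.709: n_V = 0.649, n_S = 2.65, n_R = 1.58, n_U = 1.58, n_T = 6.46.
p_i = (n_i/n_T)·P. K_p = p_R p_U / (p_V p_S) = 1.45.

K_p = 1.45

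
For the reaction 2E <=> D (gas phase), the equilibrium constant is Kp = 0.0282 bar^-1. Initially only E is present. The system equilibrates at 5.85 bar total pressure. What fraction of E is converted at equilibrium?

Take 1 mol E as basis and let X be its fractional conversion, so ξ = 0.5X.
Moles: n_E = 1 − X; n_D = 0.5X.
n_T = Σnᵢ = 1 − 0.5X.
With p_i = (n_i/n_T)P, Kp = p_D / (p_E^2).
Setting this equal to 0.0282 bar^-1 and taking the physical root (0 < X < 1) gives X = 0.224.

X = 0.224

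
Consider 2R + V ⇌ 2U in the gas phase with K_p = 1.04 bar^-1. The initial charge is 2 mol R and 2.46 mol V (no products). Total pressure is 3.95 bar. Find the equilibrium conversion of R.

X = 0.585

Let X = conversion of R (basis 2 mol R); extent of reaction ξ = X.
Mole table: n_R = 2 − 2X; n_V = 2.46 − X; n_U = 2X.
Summing: n_T = 4.46 − X.
With p_i = (n_i/n_T)P, K_p = p_U^2 / (p_R^2 p_V).
Equating to 1.04 bar^-1 and solving on 0 < X < 1: X = 0.585.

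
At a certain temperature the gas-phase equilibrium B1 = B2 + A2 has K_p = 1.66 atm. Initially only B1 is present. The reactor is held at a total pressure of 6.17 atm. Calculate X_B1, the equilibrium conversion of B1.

Take 1 mol B1 as basis and let X be its fractional conversion, so ξ = X.
Moles: n_B1 = 1 − X; n_B2 = X; n_A2 = X.
n_T = Σnᵢ = 1 + X.
With p_i = (n_i/n_T)P, K_p = p_B2 p_A2 / (p_B1).
Substituting and setting equal to 1.66 atm gives a polynomial in X; the root in (0,1) is X = 0.460.

X = 0.460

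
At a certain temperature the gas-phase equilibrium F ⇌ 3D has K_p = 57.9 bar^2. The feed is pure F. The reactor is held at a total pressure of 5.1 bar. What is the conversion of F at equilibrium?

Basis: 1 mol F initially; let X = conversion of F. Extent ξ = X.
Mole table: n_F = 1 − X; n_D = 3X.
n_T = Σnᵢ = 1 + 2X.
y_i = n_i/n_T, p_i = y_i·P. K_p = p_D^3 / (p_F).
Equating to 57.9 bar^2 and solving on 0 < X < 1: X = 0.547.

X = 0.547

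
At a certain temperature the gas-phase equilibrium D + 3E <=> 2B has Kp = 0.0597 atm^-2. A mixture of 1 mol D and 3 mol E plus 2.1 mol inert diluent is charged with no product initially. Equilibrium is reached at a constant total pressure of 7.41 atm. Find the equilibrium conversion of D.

Basis: 1 mol D initially; let X = conversion of D. Extent ξ = X.
Species balance: n_D = 1 − X; n_E = 3 − 3X; n_B = 2X; n_I = 2.1 (inert).
Summing: n_T = 6.1 − 2X.
With p_i = (n_i/n_T)P, Kp = p_B^2 / (p_D p_E^3).
Substituting and setting equal to 0.0597 atm^-2 gives a polynomial in X; the root in (0,1) is X = 0.359.

X = 0.359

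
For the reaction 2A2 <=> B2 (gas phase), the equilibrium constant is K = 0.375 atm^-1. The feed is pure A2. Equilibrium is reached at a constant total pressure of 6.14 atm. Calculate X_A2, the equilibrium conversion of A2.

X = 0.687

Let X = conversion of A2 (basis 1 mol A2); extent of reaction ξ = 0.5X.
Moles: n_A2 = 1 − X; n_B2 = 0.5X.
Total moles n_T = 1 − 0.5X.
y_i = n_i/n_T, p_i = y_i·P. K = p_B2 / (p_A2^2).
Setting this equal to 0.375 atm^-1 and taking the physical root (0 < X < 1) gives X = 0.687.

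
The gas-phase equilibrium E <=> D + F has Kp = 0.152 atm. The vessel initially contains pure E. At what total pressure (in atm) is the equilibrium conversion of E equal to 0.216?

P = 3.11 atm

Basis: 1 mol E initially; let X = conversion of E. Extent ξ = X.
At extent ξ: n_E = 1 − X; n_D = X; n_F = X.
Total moles n_T = 1 + X.
Kp = p_D p_F / (p_E) with p_i = (n_i/n_T)·P.
At X = 0.216: the mole-fraction product g(X) = Π y_i^ν_i = 0.04894. Since Kp = g(X)·P^{1}, P = (Kp/g)^(1/1) = (0.152/0.04894)^(1/1) = 3.11 atm.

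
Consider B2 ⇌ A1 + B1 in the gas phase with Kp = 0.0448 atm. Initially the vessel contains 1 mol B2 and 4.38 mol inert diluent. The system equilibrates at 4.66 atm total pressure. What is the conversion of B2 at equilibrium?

X = 0.206

Basis: 1 mol B2 initially; let X = conversion of B2. Extent ξ = X.
Species balance: n_B2 = 1 − X; n_A1 = X; n_B1 = X; n_I = 4.38 (inert).
Total moles n_T = 5.38 + X.
Mole fractions y_i = n_i/n_T; Kp = p_A1 p_B1 / (p_B2) with p_i = y_i·P.
Substituting and setting equal to 0.0448 atm gives a polynomial in X; the root in (0,1) is X = 0.206.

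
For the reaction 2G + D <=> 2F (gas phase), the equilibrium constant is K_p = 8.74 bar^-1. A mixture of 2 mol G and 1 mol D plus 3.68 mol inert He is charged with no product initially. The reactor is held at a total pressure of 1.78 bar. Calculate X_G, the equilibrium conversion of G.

Take 2 mol G as basis and let X be its fractional conversion, so ξ = X.
Moles: n_G = 2 − 2X; n_D = 1 − X; n_F = 2X; n_I = 3.68 (inert).
Summing: n_T = 6.68 − X.
y_i = n_i/n_T, p_i = y_i·P. K_p = p_F^2 / (p_G^2 p_D).
This yields a degree-3 equation in X; solving on (0,1), X = 0.523.

X = 0.523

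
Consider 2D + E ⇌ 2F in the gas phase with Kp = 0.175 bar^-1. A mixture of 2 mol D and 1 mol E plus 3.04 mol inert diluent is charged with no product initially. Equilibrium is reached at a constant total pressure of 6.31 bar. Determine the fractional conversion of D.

X = 0.272

Take 2 mol D as basis and let X be its fractional conversion, so ξ = X.
Species balance: n_D = 2 − 2X; n_E = 1 − X; n_F = 2X; n_I = 3.04 (inert).
Total moles n_T = 6.04 − X.
Mole fractions y_i = n_i/n_T; Kp = p_F^2 / (p_D^2 p_E) with p_i = y_i·P.
Setting this equal to 0.175 bar^-1 and taking the physical root (0 < X < 1) gives X = 0.272.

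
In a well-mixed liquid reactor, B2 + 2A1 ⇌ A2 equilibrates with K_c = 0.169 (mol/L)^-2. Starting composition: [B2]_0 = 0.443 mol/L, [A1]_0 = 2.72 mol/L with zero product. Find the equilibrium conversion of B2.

X = 0.472

Let X = conversion of B2; extent ξ = 0.443·X mol/L.
Concentrations: [B2] = 0.443 − 0.443X; [A1] = 2.72 − 0.886X; [A2] = 0.443X.
K_c = [A2] / ([B2] [A1]^2).
This equals 0.169 at X = 0.472 (the root in 0 < X < 1).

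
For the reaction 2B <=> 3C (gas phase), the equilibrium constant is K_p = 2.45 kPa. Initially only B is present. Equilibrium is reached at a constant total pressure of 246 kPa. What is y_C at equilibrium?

Let X = conversion of B (basis 1 mol B); extent of reaction ξ = 0.5X.
At extent ξ: n_B = 1 − X; n_C = 1.5X.
n_T = Σnᵢ = 1 + 0.5X.
y_i = n_i/n_T, p_i = y_i·P. K_p = p_C^3 / (p_B^2).
Setting this equal to 2.45 kPa and taking the physical root (0 < X < 1) gives X = 0.133.
Then n_C = 0.2, n_T = 1.07, so y_C = 0.187.

y_C = 0.187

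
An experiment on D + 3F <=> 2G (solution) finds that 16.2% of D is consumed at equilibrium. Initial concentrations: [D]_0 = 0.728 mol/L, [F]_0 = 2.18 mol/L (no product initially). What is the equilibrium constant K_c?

K_c = 0.015 (mol/L)^-2

Let X = conversion of D.
Concentrations: [D] = 0.728 − 0.728X; [F] = 2.18 − 2.18X; [G] = 1.46X.
At X = 0.162: [D] = 0.61, [F] = 1.83, [G] = 0.236.
K_c = [G]^2 / ([D] [F]^3) = 0.015 (mol/L)^-2.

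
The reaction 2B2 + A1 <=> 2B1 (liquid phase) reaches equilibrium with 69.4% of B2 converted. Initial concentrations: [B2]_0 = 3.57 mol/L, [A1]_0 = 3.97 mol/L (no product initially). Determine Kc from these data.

Kc = 1.88 L/mol

Let X = conversion of B2.
Concentrations: [B2] = 3.57 − 3.57X; [A1] = 3.97 − 1.78X; [B1] = 3.57X.
At X = 0.694: [B2] = 1.09, [A1] = 2.73, [B1] = 2.48.
Kc = [B1]^2 / ([B2]^2 [A1]) = 1.88 L/mol.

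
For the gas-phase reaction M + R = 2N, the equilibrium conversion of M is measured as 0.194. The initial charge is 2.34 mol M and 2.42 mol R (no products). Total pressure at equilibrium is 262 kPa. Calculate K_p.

K_p = 0.222

Take 2.34 mol M as basis and let X be its fractional conversion, so ξ = 2.34X.
Species balance: n_M = 2.34 − 2.34X; n_R = 2.42 − 2.34X; n_N = 4.68X.
n_T stays at 4.76 (no change in mole number).
At X = 0.194: n_M = 1.89, n_R = 1.97, n_N = 0.908, n_T = 4.76.
p_i = (n_i/n_T)·P. K_p = p_N^2 / (p_M p_R) = 0.222.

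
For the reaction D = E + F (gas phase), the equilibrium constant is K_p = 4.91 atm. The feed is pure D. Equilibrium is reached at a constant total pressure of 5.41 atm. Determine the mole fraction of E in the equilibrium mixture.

y_E = 0.408

Let X = conversion of D (basis 1 mol D); extent of reaction ξ = X.
At extent ξ: n_D = 1 − X; n_E = X; n_F = X.
Summing: n_T = 1 + X.
y_i = n_i/n_T, p_i = y_i·P. K_p = p_E p_F / (p_D).
Setting this equal to 4.91 atm and taking the physical root (0 < X < 1) gives X = 0.690.
Then n_E = 0.69, n_T = 1.69, so y_E = 0.408.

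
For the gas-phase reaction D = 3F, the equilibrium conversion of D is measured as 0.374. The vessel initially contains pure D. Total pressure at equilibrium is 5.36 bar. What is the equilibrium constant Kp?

Basis: 1 mol D initially; let X = conversion of D. Extent ξ = X.
Mole table: n_D = 1 − X; n_F = 3X.
n_T = Σnᵢ = 1 + 2X.
At X = 0.374: n_D = 0.626, n_F = 1.12, n_T = 1.75.
p_i = (n_i/n_T)·P. Kp = p_F^3 / (p_D) = 21.2 bar^2.

Kp = 21.2 bar^2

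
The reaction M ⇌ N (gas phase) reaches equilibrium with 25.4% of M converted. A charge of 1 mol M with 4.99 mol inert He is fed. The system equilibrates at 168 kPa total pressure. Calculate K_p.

K_p = 0.34

Let X = conversion of M (basis 1 mol M); extent of reaction ξ = X.
Moles: n_M = 1 − X; n_N = X; n_I = 4.99 (inert).
n_T stays at 5.99 (no change in mole number).
At X = 0.254: n_M = 0.746, n_N = 0.254, n_T = 5.99.
p_i = (n_i/n_T)·P. K_p = p_N / (p_M) = 0.34.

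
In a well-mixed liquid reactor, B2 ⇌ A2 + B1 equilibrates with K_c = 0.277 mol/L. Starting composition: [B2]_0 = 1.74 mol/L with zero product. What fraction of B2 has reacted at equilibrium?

X = 0.327

Let X = conversion of B2; extent ξ = 1.74·X mol/L.
Concentrations: [B2] = 1.74 − 1.74X; [A2] = 1.74X; [B1] = 1.74X.
K_c = [A2] [B1] / ([B2]).
Setting equal to 0.277 and solving for X on (0,1) gives X = 0.327.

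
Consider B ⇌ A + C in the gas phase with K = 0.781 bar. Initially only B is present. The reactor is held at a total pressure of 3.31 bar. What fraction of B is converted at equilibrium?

X = 0.437

Let X = conversion of B (basis 1 mol B); extent of reaction ξ = X.
At extent ξ: n_B = 1 − X; n_A = X; n_C = X.
Summing: n_T = 1 + X.
y_i = n_i/n_T, p_i = y_i·P. K = p_A p_C / (p_B).
Substituting and setting equal to 0.781 bar gives a polynomial in X; the root in (0,1) is X = 0.437.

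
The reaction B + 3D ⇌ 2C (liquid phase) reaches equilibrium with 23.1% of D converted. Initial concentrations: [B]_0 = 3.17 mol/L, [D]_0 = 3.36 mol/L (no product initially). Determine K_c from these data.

Let X = conversion of D.
Concentrations: [B] = 3.17 − 1.12X; [D] = 3.36 − 3.36X; [C] = 2.24X.
At X = 0.231: [B] = 2.91, [D] = 2.58, [C] = 0.517.
K_c = [C]^2 / ([B] [D]^3) = 0.00533 (mol/L)^-2.

K_c = 0.00533 (mol/L)^-2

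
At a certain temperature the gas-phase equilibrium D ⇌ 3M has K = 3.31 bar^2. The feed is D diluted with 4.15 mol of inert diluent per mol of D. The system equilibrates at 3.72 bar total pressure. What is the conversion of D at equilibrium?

Basis: 1 mol D initially; let X = conversion of D. Extent ξ = X.
Mole table: n_D = 1 − X; n_M = 3X; n_I = 4.15 (inert).
Total moles n_T = 5.15 + 2X.
y_i = n_i/n_T, p_i = y_i·P. K = p_M^3 / (p_D).
Setting this equal to 3.31 bar^2 and taking the physical root (0 < X < 1) gives X = 0.541.

X = 0.541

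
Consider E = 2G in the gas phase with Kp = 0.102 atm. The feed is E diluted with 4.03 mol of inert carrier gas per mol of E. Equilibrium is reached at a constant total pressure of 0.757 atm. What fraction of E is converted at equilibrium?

Take 1 mol E as basis and let X be its fractional conversion, so ξ = X.
Moles: n_E = 1 − X; n_G = 2X; n_I = 4.03 (inert).
Total moles n_T = 5.03 + X.
With p_i = (n_i/n_T)P, Kp = p_G^2 / (p_E).
Substituting and setting equal to 0.102 atm gives a polynomial in X; the root in (0,1) is X = 0.344.

X = 0.344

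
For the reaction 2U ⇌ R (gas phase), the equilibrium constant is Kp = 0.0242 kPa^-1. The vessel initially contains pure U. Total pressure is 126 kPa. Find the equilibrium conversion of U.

X = 0.725

Let X = conversion of U (basis 1 mol U); extent of reaction ξ = 0.5X.
At extent ξ: n_U = 1 − X; n_R = 0.5X.
n_T = Σnᵢ = 1 − 0.5X.
With p_i = (n_i/n_T)P, Kp = p_R / (p_U^2).
Substituting and setting equal to 0.0242 kPa^-1 gives a polynomial in X; the root in (0,1) is X = 0.725.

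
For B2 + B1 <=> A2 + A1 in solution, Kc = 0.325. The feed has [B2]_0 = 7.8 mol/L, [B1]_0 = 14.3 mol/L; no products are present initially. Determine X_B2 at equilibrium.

Let X = conversion of B2; extent ξ = 7.8·X mol/L.
Concentrations: [B2] = 7.8 − 7.8X; [B1] = 14.3 − 7.8X; [A2] = 7.8X; [A1] = 7.8X.
Kc = [A2] [A1] / ([B2] [B1]).
Setting equal to 0.325 and solving for X on (0,1) gives X = 0.479.

X = 0.479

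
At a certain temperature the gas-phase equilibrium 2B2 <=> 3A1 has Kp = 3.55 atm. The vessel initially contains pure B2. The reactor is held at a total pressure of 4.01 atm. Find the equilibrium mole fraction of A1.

Take 1 mol B2 as basis and let X be its fractional conversion, so ξ = 0.5X.
Species balance: n_B2 = 1 − X; n_A1 = 1.5X.
n_T = Σnᵢ = 1 + 0.5X.
Mole fractions y_i = n_i/n_T; Kp = p_A1^3 / (p_B2^2) with p_i = y_i·P.
Equating to 3.55 atm and solving on 0 < X < 1: X = 0.457.
Then n_A1 = 0.685, n_T = 1.23, so y_A1 = 0.558.

y_A1 = 0.558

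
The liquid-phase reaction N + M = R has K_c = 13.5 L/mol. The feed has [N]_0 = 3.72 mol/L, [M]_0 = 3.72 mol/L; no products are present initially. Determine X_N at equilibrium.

Let X = conversion of N; extent ξ = 3.72·X mol/L.
Concentrations: [N] = 3.72 − 3.72X; [M] = 3.72 − 3.72X; [R] = 3.72X.
K_c = [R] / ([N] [M]).
Setting equal to 13.5 and solving for X on (0,1) gives X = 0.868.

X = 0.868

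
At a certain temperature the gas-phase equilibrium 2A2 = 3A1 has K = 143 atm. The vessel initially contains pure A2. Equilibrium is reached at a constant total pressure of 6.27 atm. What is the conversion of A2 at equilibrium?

X = 0.777

Let X = conversion of A2 (basis 1 mol A2); extent of reaction ξ = 0.5X.
Mole table: n_A2 = 1 − X; n_A1 = 1.5X.
Summing: n_T = 1 + 0.5X.
Mole fractions y_i = n_i/n_T; K = p_A1^3 / (p_A2^2) with p_i = y_i·P.
This yields a degree-3 equation in X; solving on (0,1), X = 0.777.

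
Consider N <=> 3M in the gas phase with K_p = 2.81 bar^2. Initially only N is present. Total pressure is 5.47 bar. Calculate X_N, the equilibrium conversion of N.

Let X = conversion of N (basis 1 mol N); extent of reaction ξ = X.
Mole table: n_N = 1 − X; n_M = 3X.
Summing: n_T = 1 + 2X.
Mole fractions y_i = n_i/n_T; K_p = p_M^3 / (p_N) with p_i = y_i·P.
Equating to 2.81 bar^2 and solving on 0 < X < 1: X = 0.173.

X = 0.173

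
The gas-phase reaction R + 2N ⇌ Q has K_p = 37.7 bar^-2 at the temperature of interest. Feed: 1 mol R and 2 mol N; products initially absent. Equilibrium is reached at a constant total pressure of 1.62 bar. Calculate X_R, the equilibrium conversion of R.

Take 1 mol R as basis and let X be its fractional conversion, so ξ = X.
Species balance: n_R = 1 − X; n_N = 2 − 2X; n_Q = X.
n_T = Σnᵢ = 3 − 2X.
With p_i = (n_i/n_T)P, K_p = p_Q / (p_R p_N^2).
This yields a degree-3 equation in X; solving on (0,1), X = 0.846.

X = 0.846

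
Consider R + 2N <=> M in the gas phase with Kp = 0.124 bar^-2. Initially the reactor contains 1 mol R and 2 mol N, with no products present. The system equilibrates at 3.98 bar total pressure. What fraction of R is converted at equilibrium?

X = 0.377

Basis: 1 mol R initially; let X = conversion of R. Extent ξ = X.
Species balance: n_R = 1 − X; n_N = 2 − 2X; n_M = X.
n_T = Σnᵢ = 3 − 2X.
Mole fractions y_i = n_i/n_T; Kp = p_M / (p_R p_N^2) with p_i = y_i·P.
This yields a degree-3 equation in X; solving on (0,1), X = 0.377.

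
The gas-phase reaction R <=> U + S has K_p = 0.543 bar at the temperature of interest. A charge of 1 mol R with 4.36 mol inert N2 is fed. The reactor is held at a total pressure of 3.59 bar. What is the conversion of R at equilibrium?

X = 0.600

Let X = conversion of R (basis 1 mol R); extent of reaction ξ = X.
Moles: n_R = 1 − X; n_U = X; n_S = X; n_I = 4.36 (inert).
Total moles n_T = 5.36 + X.
With p_i = (n_i/n_T)P, K_p = p_U p_S / (p_R).
Substituting and setting equal to 0.543 bar gives a polynomial in X; the root in (0,1) is X = 0.600.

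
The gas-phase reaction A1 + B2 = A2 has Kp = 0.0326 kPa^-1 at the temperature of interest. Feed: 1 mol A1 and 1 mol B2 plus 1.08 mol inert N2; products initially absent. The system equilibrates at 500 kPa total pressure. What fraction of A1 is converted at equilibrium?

X = 0.683

Let X = conversion of A1 (basis 1 mol A1); extent of reaction ξ = X.
Mole table: n_A1 = 1 − X; n_B2 = 1 − X; n_A2 = X; n_I = 1.08 (inert).
Summing: n_T = 3.08 − X.
With p_i = (n_i/n_T)P, Kp = p_A2 / (p_A1 p_B2).
Setting this equal to 0.0326 kPa^-1 and taking the physical root (0 < X < 1) gives X = 0.683.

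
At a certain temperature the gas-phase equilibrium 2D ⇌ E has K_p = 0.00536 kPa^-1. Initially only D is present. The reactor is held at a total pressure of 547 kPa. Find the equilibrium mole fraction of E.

y_E = 0.562

Let X = conversion of D (basis 1 mol D); extent of reaction ξ = 0.5X.
At extent ξ: n_D = 1 − X; n_E = 0.5X.
n_T = Σnᵢ = 1 − 0.5X.
y_i = n_i/n_T, p_i = y_i·P. K_p = p_E / (p_D^2).
Substituting and setting equal to 0.00536 kPa^-1 gives a polynomial in X; the root in (0,1) is X = 0.720.
Then n_E = 0.36, n_T = 0.64, so y_E = 0.562.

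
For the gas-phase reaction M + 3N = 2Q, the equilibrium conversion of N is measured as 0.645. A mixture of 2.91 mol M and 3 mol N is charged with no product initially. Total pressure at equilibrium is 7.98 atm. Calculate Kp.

Basis: 3 mol N initially; let X = conversion of N. Extent ξ = X.
Moles: n_M = 2.91 − X; n_N = 3 − 3X; n_Q = 2X.
Summing: n_T = 5.91 − 2X.
At X = 0.645: n_M = 2.27, n_N = 1.06, n_Q = 1.29, n_T = 4.62.
p_i = (n_i/n_T)·P. Kp = p_Q^2 / (p_M p_N^3) = 0.204 atm^-2.

Kp = 0.204 atm^-2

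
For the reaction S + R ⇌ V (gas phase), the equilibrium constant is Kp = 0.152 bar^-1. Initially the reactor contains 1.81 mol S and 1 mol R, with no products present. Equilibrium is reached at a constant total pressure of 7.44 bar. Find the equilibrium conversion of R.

Let X = conversion of R (basis 1 mol R); extent of reaction ξ = X.
At extent ξ: n_S = 1.81 − X; n_R = 1 − X; n_V = X.
Summing: n_T = 2.81 − X.
Mole fractions y_i = n_i/n_T; Kp = p_V / (p_S p_R) with p_i = y_i·P.
Setting this equal to 0.152 bar^-1 and taking the physical root (0 < X < 1) gives X = 0.398.

X = 0.398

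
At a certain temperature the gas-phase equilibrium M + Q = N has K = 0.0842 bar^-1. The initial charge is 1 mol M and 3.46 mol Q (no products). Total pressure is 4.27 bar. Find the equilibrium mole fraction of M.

y_M = 0.185

Take 1 mol M as basis and let X be its fractional conversion, so ξ = X.
At extent ξ: n_M = 1 − X; n_Q = 3.46 − X; n_N = X.
Total moles n_T = 4.46 − X.
With p_i = (n_i/n_T)P, K = p_N / (p_M p_Q).
Substituting and setting equal to 0.0842 bar^-1 gives a polynomial in X; the root in (0,1) is X = 0.216.
Then n_M = 0.784, n_T = 4.24, so y_M = 0.185.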